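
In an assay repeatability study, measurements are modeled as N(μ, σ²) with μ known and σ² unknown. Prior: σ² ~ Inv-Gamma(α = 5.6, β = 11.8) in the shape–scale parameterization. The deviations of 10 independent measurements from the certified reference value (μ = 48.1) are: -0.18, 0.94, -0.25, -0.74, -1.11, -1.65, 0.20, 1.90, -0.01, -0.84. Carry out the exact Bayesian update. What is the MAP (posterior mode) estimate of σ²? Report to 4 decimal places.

1.4412

With known mean μ and an Inverse-Gamma(α, β) prior on σ², the Normal likelihood is conjugate: posterior is Inv-Gamma(α + n/2, β + Σ(xᵢ−μ)²/2).
Σ(xᵢ−μ)² = (-0.18)² + (0.94)² + (-0.25)² + (-0.74)² + (-1.11)² + (-1.65)² + (0.20)² + (1.90)² + (-0.01)² + (-0.84)² = 9.8364.
Posterior: Inv-Gamma(5.6 + 10/2, 11.8 + 9.8364/2) = Inv-Gamma(10.60, 16.71820).
Mode = β/(α+1) = 16.71820/11.60 = 1.4412.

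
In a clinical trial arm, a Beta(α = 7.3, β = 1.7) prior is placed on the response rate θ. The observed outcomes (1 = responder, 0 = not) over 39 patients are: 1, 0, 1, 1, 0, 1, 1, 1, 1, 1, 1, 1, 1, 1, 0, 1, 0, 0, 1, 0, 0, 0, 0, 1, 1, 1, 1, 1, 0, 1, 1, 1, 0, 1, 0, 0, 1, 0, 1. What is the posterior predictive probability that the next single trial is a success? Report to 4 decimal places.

0.6729

The Beta prior is conjugate to a Binomial/Bernoulli likelihood; the update adds successes to α and failures to β.
Posterior: Beta(α+k, β+n−k) = Beta(7.3+25, 1.7+14) = Beta(32.3, 15.7).
For a single future Bernoulli trial, P(success | data) = α/(α+β) = 0.6729.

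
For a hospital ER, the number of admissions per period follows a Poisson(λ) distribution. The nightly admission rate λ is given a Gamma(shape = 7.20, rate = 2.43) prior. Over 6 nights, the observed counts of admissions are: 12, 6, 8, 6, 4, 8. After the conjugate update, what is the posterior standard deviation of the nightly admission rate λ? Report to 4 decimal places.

0.8488

With a Gamma(shape α, rate β) prior, the Poisson likelihood is conjugate: the posterior is Gamma(α + ΣXᵢ, β + n).
Sum of counts S = 44 over n = 6 nights.
Posterior: Gamma(α+S, β+n) = Gamma(7.20+44, 2.43+6) = Gamma(51.20, 8.43).
SD = √α/β = √51.20/8.43 = 0.8488.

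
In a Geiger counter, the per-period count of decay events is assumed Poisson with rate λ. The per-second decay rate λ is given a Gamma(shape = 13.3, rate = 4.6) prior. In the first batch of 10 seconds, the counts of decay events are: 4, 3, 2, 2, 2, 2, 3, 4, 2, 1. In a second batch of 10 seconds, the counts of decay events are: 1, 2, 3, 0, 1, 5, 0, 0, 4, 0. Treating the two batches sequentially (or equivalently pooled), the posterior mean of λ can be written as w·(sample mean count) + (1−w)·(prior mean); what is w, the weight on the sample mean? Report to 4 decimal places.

With a Gamma(shape α, rate β) prior, the Poisson likelihood is conjugate: the posterior is Gamma(α + ΣXᵢ, β + n).
Total number of seconds: n = 10 + 10 = 20.
Posterior mean = (α₀+S)/(β₀+n) = [n/(β₀+n)]·(S/n) + [β₀/(β₀+n)]·(α₀/β₀), so only n and β₀ enter the weight.
Weight on data w = n/(β₀+n) = 20/(4.6+20) = 20/24.6 = 0.8130.

0.8130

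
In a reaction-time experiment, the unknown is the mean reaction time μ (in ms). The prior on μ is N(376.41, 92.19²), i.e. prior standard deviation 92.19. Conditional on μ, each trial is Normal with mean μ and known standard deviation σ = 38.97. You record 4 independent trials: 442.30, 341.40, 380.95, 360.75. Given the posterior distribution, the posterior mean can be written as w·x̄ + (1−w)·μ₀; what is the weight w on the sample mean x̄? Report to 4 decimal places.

For Normal data with known variance σ², a Normal(μ₀, σ₀²) prior on μ is conjugate. Posterior precision = 1/σ₀² + n/σ²; posterior mean is the precision-weighted average of μ₀ and x̄.
σ₀² = 92.19² = 8498.9961, σ² = 38.97² = 1518.6609. Prior precision 1/σ₀² = 1/8498.9961; data precision n/σ² = 4/1518.6609.
w = (n/σ²)/(1/σ₀² + n/σ²) = n·σ₀²/(σ² + n·σ₀²) = 4·8498.9961/(1518.6609 + 4·8498.9961) = 33995.9844/35514.6453 = 0.9572.

0.9572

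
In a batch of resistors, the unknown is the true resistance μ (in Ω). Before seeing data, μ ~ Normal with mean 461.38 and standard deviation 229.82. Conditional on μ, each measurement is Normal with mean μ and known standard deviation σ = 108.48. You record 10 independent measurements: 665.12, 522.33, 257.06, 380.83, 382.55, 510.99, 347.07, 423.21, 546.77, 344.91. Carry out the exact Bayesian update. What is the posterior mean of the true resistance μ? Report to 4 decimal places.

For Normal data with known variance σ², a Normal(μ₀, σ₀²) prior on μ is conjugate. Posterior precision = 1/σ₀² + n/σ²; posterior mean is the precision-weighted average of μ₀ and x̄.
Σxᵢ = 665.12 + 522.33 + 257.06 + 380.83 + 382.55 + 510.99 + 347.07 + 423.21 + 546.77 + 344.91 = 4380.84, so n·x̄ = 4380.84.
σ₀² = 229.82² = 52817.2324, σ² = 108.48² = 11767.9104; σ² + n·σ₀² = 11767.9104 + 10·52817.2324 = 539940.2344.
Posterior mean = (μ₀/σ₀² + n·x̄/σ²)/(1/σ₀² + n/σ²) = (σ²·μ₀ + σ₀²·n·x̄)/(σ² + n·σ₀²) = (11767.9104·461.38 + 52817.2324·4380.84)/539940.2344 = 236813322.887568/539940.2344 = 438.5917.

438.5917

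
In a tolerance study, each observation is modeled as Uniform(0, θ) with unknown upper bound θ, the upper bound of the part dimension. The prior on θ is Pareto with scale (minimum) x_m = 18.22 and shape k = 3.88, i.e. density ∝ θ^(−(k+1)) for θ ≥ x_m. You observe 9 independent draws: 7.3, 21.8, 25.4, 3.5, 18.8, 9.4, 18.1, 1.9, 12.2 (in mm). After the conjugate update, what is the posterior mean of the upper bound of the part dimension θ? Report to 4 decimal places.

A Pareto(scale x_m, shape k) prior on the upper bound θ of Uniform(0, θ) is conjugate: posterior is Pareto(max(x_m, max xᵢ), k + n).
Sample maximum = 25.4; prior scale x_m = 18.22 → posterior scale = max = 25.40.
Posterior shape = 3.88 + 9 = 12.88.
E[θ|data] = k·x_m/(k−1) = 12.88·25.40/11.88 = 27.5380.

27.5380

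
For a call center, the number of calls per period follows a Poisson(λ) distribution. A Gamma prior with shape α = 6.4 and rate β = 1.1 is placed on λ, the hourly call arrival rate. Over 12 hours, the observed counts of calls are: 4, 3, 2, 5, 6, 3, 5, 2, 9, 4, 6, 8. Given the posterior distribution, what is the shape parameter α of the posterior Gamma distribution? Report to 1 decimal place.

With a Gamma(shape α, rate β) prior, the Poisson likelihood is conjugate: the posterior is Gamma(α + ΣXᵢ, β + n).
Sum of counts S = 57 over n = 12 hours.
Posterior: Gamma(α+S, β+n) = Gamma(6.4+57, 1.1+12) = Gamma(63.4, 13.1).
Posterior α = 63.4.

63.4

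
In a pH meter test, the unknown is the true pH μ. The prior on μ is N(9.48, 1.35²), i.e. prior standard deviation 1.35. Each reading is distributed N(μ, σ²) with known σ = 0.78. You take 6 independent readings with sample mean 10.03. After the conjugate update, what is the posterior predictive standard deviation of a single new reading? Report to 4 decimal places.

0.8393

For Normal data with known variance σ², a Normal(μ₀, σ₀²) prior on μ is conjugate. Posterior precision = 1/σ₀² + n/σ²; posterior mean is the precision-weighted average of μ₀ and x̄.
σ₀² = 1.35² = 1.8225, σ² = 0.78² = 0.6084; σ² + n·σ₀² = 0.6084 + 6·1.8225 = 11.5434.
Posterior precision = 1/σ₀² + n/σ² = 1/1.8225 + 6/0.6084 = (σ² + n·σ₀²)/(σ₀²σ²) = 11.5434/(1.8225·0.6084); posterior variance σₙ² = σ₀²σ²/(σ² + n·σ₀²) = 1.8225·0.6084/11.5434 = 0.096056.
Predictive variance for one new observation = σₙ² + σ² = 1.8225·0.6084/11.5434 + 0.6084 = σ²·(σ₀² + 11.5434)/11.5434 = 0.6084·13.3659/11.5434 = 0.704456; SD = √(0.6084·13.3659/11.5434) = 0.8393.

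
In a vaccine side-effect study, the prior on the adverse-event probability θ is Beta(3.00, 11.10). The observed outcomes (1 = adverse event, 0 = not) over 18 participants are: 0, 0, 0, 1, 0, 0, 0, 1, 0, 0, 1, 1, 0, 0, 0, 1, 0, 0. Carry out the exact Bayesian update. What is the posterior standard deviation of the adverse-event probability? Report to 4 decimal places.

The Beta prior is conjugate to a Binomial/Bernoulli likelihood; the update adds successes to α and failures to β.
Posterior: Beta(α+k, β+n−k) = Beta(3.00+5, 11.10+13) = Beta(8.00, 24.10).
Var = αβ/((α+β)²(α+β+1)) = 8.00·24.10/(32.10²·33.10) = 0.00565287; SD = √0.00565287 = 0.0752.

0.0752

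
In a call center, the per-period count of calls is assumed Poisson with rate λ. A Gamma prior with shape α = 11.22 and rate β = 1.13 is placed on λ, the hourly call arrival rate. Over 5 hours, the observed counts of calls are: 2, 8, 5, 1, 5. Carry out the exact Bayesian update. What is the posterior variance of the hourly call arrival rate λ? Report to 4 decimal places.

With a Gamma(shape α, rate β) prior, the Poisson likelihood is conjugate: the posterior is Gamma(α + ΣXᵢ, β + n).
Sum of counts S = 21 over n = 5 hours.
Posterior: Gamma(α+S, β+n) = Gamma(11.22+21, 1.13+5) = Gamma(32.22, 6.13).
Var = α/β² = 32.22/6.13² = 0.8574.

0.8574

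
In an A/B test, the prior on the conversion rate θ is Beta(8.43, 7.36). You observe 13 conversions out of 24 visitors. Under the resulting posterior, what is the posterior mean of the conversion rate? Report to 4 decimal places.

0.5386

The Beta prior is conjugate to a Binomial/Bernoulli likelihood; the update adds successes to α and failures to β.
Posterior: Beta(α+k, β+n−k) = Beta(8.43+13, 7.36+11) = Beta(21.43, 18.36).
Posterior mean = α/(α+β) = 21.43/39.79 = 0.5386.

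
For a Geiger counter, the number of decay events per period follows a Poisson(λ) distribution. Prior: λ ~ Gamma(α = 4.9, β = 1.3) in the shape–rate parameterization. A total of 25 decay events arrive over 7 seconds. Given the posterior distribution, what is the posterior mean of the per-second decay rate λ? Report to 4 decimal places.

With a Gamma(shape α, rate β) prior, the Poisson likelihood is conjugate: the posterior is Gamma(α + ΣXᵢ, β + n).
Posterior: Gamma(α+S, β+n) = Gamma(4.9+25, 1.3+7) = Gamma(29.9, 8.3).
Posterior mean = α/β = 29.9/8.3 = 3.6024.

3.6024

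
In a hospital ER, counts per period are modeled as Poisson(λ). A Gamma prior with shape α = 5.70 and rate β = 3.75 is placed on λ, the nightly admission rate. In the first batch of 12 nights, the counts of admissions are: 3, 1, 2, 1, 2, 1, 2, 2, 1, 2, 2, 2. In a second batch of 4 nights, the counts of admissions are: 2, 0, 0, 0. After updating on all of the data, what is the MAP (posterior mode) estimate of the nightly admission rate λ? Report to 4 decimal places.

1.4025

With a Gamma(shape α, rate β) prior, the Poisson likelihood is conjugate: the posterior is Gamma(α + ΣXᵢ, β + n).
Batch 1: sum of counts S = 21 over n = 12 nights.
After batch 1: Gamma(α+S, β+n) = Gamma(5.70+21, 3.75+12) = Gamma(26.70, 15.75).
Batch 2: sum of counts S = 2 over n = 4 nights.
After batch 2: Gamma(α+S, β+n) = Gamma(26.70+2, 15.75+4) = Gamma(28.70, 19.75).
Mode of Gamma(α,β) for α≥1 is (α−1)/β = 27.70/19.75 = 1.4025.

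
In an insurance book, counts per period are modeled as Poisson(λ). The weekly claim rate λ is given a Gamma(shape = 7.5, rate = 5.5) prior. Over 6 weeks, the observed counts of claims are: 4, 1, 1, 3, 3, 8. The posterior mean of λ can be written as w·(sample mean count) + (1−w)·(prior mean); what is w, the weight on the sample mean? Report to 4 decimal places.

With a Gamma(shape α, rate β) prior, the Poisson likelihood is conjugate: the posterior is Gamma(α + ΣXᵢ, β + n).
Posterior mean = (α₀+S)/(β₀+n) = [n/(β₀+n)]·(S/n) + [β₀/(β₀+n)]·(α₀/β₀), so only n and β₀ enter the weight.
Weight on data w = n/(β₀+n) = 6/(5.5+6) = 6/11.5 = 0.5217.

0.5217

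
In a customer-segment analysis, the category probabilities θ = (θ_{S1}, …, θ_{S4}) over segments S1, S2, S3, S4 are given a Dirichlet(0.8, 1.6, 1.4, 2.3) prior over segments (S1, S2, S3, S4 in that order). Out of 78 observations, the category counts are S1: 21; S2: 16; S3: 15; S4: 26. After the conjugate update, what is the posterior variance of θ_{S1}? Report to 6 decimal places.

The Dirichlet prior is conjugate to the Multinomial likelihood: each posterior αⱼ = prior αⱼ + observed count nⱼ.
Posterior concentration: (21.8, 17.6, 16.4, 28.3), total = 84.1.
Var[θ_j] = α_j(Σα−α_j)/((Σα)²(Σα+1)) = 21.8·62.3/(84.1²·85.1) = 0.002256.

0.002256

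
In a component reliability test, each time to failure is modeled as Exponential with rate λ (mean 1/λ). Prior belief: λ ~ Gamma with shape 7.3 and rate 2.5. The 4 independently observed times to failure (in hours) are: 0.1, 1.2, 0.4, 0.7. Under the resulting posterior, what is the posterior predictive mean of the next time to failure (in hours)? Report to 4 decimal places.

0.4757

With a Gamma(shape α, rate β) prior on the exponential rate λ, the posterior after n observations with total T = Σxᵢ is Gamma(α+n, β+T).
Sum of observations T = 2.4 hours; n = 4.
Posterior: Gamma(7.3+4, 2.5+2.4) = Gamma(11.3, 4.9).
The predictive distribution for the next observation is Lomax; its mean is β/(α−1) = 4.9/10.3 = 0.4757.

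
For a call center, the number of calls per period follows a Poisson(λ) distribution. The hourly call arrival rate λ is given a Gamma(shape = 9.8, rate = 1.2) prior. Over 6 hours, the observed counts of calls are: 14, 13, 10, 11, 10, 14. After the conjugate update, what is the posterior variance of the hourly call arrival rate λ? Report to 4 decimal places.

With a Gamma(shape α, rate β) prior, the Poisson likelihood is conjugate: the posterior is Gamma(α + ΣXᵢ, β + n).
Sum of counts S = 72 over n = 6 hours.
Posterior: Gamma(α+S, β+n) = Gamma(9.8+72, 1.2+6) = Gamma(81.8, 7.2).
Var = α/β² = 81.8/7.2² = 1.5779.

1.5779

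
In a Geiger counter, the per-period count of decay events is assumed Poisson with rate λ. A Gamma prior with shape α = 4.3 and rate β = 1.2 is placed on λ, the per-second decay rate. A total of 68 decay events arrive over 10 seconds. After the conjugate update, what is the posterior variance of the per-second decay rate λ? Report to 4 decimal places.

With a Gamma(shape α, rate β) prior, the Poisson likelihood is conjugate: the posterior is Gamma(α + ΣXᵢ, β + n).
Posterior: Gamma(α+S, β+n) = Gamma(4.3+68, 1.2+10) = Gamma(72.3, 11.2).
Var = α/β² = 72.3/11.2² = 0.5764.

0.5764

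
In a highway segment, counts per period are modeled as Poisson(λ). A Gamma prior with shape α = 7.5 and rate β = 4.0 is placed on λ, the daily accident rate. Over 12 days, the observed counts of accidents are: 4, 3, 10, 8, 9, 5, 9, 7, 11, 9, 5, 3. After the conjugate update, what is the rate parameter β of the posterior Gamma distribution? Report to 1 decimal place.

With a Gamma(shape α, rate β) prior, the Poisson likelihood is conjugate: the posterior is Gamma(α + ΣXᵢ, β + n).
Sum of counts S = 83 over n = 12 days.
Posterior: Gamma(α+S, β+n) = Gamma(7.5+83, 4.0+12) = Gamma(90.5, 16.0).
Posterior β = 16.0.

16.0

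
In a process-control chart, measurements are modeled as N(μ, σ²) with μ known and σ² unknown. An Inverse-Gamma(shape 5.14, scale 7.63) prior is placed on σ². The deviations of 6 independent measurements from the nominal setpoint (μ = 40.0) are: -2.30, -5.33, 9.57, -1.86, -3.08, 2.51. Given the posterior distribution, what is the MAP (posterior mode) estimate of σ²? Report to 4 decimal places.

With known mean μ and an Inverse-Gamma(α, β) prior on σ², the Normal likelihood is conjugate: posterior is Inv-Gamma(α + n/2, β + Σ(xᵢ−μ)²/2).
Σ(xᵢ−μ)² = (-2.30)² + (-5.33)² + (9.57)² + (-1.86)² + (-3.08)² + (2.51)² = 144.5299.
Posterior: Inv-Gamma(5.14 + 6/2, 7.63 + 144.5299/2) = Inv-Gamma(8.14, 79.89495).
Mode = β/(α+1) = 79.89495/9.14 = 8.7412.

8.7412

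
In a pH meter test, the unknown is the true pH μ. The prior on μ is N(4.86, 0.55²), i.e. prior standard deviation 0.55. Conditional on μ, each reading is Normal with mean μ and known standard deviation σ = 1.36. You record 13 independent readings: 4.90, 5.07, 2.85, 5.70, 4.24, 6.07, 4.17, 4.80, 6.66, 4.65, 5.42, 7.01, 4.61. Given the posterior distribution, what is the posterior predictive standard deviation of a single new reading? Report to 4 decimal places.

For Normal data with known variance σ², a Normal(μ₀, σ₀²) prior on μ is conjugate. Posterior precision = 1/σ₀² + n/σ²; posterior mean is the precision-weighted average of μ₀ and x̄.
σ₀² = 0.55² = 0.3025, σ² = 1.36² = 1.8496; σ² + n·σ₀² = 1.8496 + 13·0.3025 = 5.7821.
Posterior precision = 1/σ₀² + n/σ² = 1/0.3025 + 13/1.8496 = (σ² + n·σ₀²)/(σ₀²σ²) = 5.7821/(0.3025·1.8496); posterior variance σₙ² = σ₀²σ²/(σ² + n·σ₀²) = 0.3025·1.8496/5.7821 = 0.096765.
Predictive variance for one new observation = σₙ² + σ² = 0.3025·1.8496/5.7821 + 1.8496 = σ²·(σ₀² + 5.7821)/5.7821 = 1.8496·6.0846/5.7821 = 1.946365; SD = √(1.8496·6.0846/5.7821) = 1.3951.

1.3951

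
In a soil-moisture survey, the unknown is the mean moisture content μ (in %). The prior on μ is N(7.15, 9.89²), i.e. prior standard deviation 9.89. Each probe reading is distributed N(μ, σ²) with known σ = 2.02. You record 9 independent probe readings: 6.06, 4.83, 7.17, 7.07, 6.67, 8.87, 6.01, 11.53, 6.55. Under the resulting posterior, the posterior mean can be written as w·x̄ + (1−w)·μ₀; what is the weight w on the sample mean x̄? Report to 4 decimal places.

0.9954

For Normal data with known variance σ², a Normal(μ₀, σ₀²) prior on μ is conjugate. Posterior precision = 1/σ₀² + n/σ²; posterior mean is the precision-weighted average of μ₀ and x̄.
σ₀² = 9.89² = 97.8121, σ² = 2.02² = 4.0804. Prior precision 1/σ₀² = 1/97.8121; data precision n/σ² = 9/4.0804.
w = (n/σ²)/(1/σ₀² + n/σ²) = n·σ₀²/(σ² + n·σ₀²) = 9·97.8121/(4.0804 + 9·97.8121) = 880.3089/884.3893 = 0.9954.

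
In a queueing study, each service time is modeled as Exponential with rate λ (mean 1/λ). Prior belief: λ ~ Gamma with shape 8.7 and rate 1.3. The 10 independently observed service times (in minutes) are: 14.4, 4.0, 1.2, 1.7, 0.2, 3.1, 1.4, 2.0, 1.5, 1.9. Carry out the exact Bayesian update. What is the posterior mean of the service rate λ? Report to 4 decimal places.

With a Gamma(shape α, rate β) prior on the exponential rate λ, the posterior after n observations with total T = Σxᵢ is Gamma(α+n, β+T).
Sum of observations T = 31.4 minutes; n = 10.
Posterior: Gamma(8.7+10, 1.3+31.4) = Gamma(18.7, 32.7).
Posterior mean of λ = α/β = 18.7/32.7 = 0.5719.

0.5719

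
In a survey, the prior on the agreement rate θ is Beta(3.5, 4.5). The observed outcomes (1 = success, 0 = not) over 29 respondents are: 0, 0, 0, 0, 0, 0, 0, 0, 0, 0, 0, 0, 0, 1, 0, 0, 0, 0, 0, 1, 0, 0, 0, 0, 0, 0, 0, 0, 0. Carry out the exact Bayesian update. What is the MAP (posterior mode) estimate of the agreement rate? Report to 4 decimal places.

The Beta prior is conjugate to a Binomial/Bernoulli likelihood; the update adds successes to α and failures to β.
Posterior: Beta(α+k, β+n−k) = Beta(3.5+2, 4.5+27) = Beta(5.5, 31.5).
Mode of Beta(a,b) for a,b>1 is (a−1)/(a+b−2) = 4.5/35.0 = 0.1286.

0.1286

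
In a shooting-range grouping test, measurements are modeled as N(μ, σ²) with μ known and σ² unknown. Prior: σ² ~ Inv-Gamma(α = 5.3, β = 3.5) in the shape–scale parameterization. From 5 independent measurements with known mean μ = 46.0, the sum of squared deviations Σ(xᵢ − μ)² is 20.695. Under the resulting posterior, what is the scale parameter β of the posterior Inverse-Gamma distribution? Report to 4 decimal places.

13.8475

With known mean μ and an Inverse-Gamma(α, β) prior on σ², the Normal likelihood is conjugate: posterior is Inv-Gamma(α + n/2, β + Σ(xᵢ−μ)²/2).
Posterior: Inv-Gamma(5.3 + 5/2, 3.5 + 20.695/2) = Inv-Gamma(7.80, 13.8475).
Posterior β = 13.8475.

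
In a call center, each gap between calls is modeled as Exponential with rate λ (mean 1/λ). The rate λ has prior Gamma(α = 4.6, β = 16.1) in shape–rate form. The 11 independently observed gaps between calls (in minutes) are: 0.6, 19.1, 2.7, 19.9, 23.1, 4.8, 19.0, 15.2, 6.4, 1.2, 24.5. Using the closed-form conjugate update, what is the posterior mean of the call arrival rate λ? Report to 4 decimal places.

0.1022

With a Gamma(shape α, rate β) prior on the exponential rate λ, the posterior after n observations with total T = Σxᵢ is Gamma(α+n, β+T).
Sum of observations T = 136.5 minutes; n = 11.
Posterior: Gamma(4.6+11, 16.1+136.5) = Gamma(15.6, 152.6).
Posterior mean of λ = α/β = 15.6/152.6 = 0.1022.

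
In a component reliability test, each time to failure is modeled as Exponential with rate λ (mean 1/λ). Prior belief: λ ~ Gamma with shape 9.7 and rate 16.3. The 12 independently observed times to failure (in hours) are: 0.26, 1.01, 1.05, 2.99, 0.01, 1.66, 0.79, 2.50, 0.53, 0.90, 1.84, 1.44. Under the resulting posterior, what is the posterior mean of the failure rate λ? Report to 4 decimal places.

0.6937

With a Gamma(shape α, rate β) prior on the exponential rate λ, the posterior after n observations with total T = Σxᵢ is Gamma(α+n, β+T).
Sum of observations T = 14.98 hours; n = 12.
Posterior: Gamma(9.7+12, 16.3+14.98) = Gamma(21.7, 31.28).
Posterior mean of λ = α/β = 21.7/31.28 = 0.6937.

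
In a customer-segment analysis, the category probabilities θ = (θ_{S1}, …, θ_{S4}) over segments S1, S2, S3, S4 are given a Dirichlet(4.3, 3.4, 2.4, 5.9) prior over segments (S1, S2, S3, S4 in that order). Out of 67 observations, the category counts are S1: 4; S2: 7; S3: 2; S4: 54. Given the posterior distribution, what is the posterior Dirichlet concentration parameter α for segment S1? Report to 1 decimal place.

8.3

The Dirichlet prior is conjugate to the Multinomial likelihood: each posterior αⱼ = prior αⱼ + observed count nⱼ.
Posterior concentration: (8.3, 10.4, 4.4, 59.9), total = 83.0.
α_{S1} = 4.3 + 4 = 8.3.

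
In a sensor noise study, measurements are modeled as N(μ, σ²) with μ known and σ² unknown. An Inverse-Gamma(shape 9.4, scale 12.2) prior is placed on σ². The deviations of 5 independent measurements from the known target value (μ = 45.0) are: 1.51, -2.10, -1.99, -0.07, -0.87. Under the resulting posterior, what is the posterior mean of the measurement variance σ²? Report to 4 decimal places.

With known mean μ and an Inverse-Gamma(α, β) prior on σ², the Normal likelihood is conjugate: posterior is Inv-Gamma(α + n/2, β + Σ(xᵢ−μ)²/2).
Σ(xᵢ−μ)² = (1.51)² + (-2.10)² + (-1.99)² + (-0.07)² + (-0.87)² = 11.4120.
Posterior: Inv-Gamma(9.4 + 5/2, 12.2 + 11.4120/2) = Inv-Gamma(11.90, 17.90600).
E[σ²|data] = β/(α−1) = 17.90600/10.90 = 1.6428.

1.6428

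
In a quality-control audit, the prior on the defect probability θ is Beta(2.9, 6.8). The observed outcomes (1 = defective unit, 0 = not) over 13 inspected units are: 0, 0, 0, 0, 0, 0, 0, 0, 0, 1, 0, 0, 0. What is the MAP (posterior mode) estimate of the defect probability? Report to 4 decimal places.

The Beta prior is conjugate to a Binomial/Bernoulli likelihood; the update adds successes to α and failures to β.
Posterior: Beta(α+k, β+n−k) = Beta(2.9+1, 6.8+12) = Beta(3.9, 18.8).
Mode of Beta(a,b) for a,b>1 is (a−1)/(a+b−2) = 2.9/20.7 = 0.1401.

0.1401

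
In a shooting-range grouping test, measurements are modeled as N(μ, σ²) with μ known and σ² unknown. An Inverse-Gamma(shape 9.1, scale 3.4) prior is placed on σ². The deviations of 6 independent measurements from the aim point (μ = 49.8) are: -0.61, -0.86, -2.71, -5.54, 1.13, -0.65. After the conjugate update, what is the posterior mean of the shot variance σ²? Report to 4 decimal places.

With known mean μ and an Inverse-Gamma(α, β) prior on σ², the Normal likelihood is conjugate: posterior is Inv-Gamma(α + n/2, β + Σ(xᵢ−μ)²/2).
Σ(xᵢ−μ)² = (-0.61)² + (-0.86)² + (-2.71)² + (-5.54)² + (1.13)² + (-0.65)² = 40.8468.
Posterior: Inv-Gamma(9.1 + 6/2, 3.4 + 40.8468/2) = Inv-Gamma(12.10, 23.82340).
E[σ²|data] = β/(α−1) = 23.82340/11.10 = 2.1463.

2.1463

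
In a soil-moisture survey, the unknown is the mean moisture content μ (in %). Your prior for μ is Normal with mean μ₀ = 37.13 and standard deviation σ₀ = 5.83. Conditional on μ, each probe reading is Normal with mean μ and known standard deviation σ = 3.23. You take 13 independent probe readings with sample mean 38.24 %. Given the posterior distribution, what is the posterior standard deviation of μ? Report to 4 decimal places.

0.8854

For Normal data with known variance σ², a Normal(μ₀, σ₀²) prior on μ is conjugate. Posterior precision = 1/σ₀² + n/σ²; posterior mean is the precision-weighted average of μ₀ and x̄.
σ₀² = 5.83² = 33.9889, σ² = 3.23² = 10.4329; σ² + n·σ₀² = 10.4329 + 13·33.9889 = 452.2886.
Posterior precision = 1/σ₀² + n/σ² = 1/33.9889 + 13/10.4329 = (σ² + n·σ₀²)/(σ₀²σ²) = 452.2886/(33.9889·10.4329); posterior variance σₙ² = σ₀²σ²/(σ² + n·σ₀²) = 33.9889·10.4329/452.2886 = 0.784019.
Posterior SD = √σₙ² = √(33.9889·10.4329/452.2886) = 0.8854.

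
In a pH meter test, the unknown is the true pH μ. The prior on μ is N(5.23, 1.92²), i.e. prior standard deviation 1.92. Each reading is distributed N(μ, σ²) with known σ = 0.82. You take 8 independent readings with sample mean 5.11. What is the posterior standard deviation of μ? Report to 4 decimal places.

For Normal data with known variance σ², a Normal(μ₀, σ₀²) prior on μ is conjugate. Posterior precision = 1/σ₀² + n/σ²; posterior mean is the precision-weighted average of μ₀ and x̄.
σ₀² = 1.92² = 3.6864, σ² = 0.82² = 0.6724; σ² + n·σ₀² = 0.6724 + 8·3.6864 = 30.1636.
Posterior precision = 1/σ₀² + n/σ² = 1/3.6864 + 8/0.6724 = (σ² + n·σ₀²)/(σ₀²σ²) = 30.1636/(3.6864·0.6724); posterior variance σₙ² = σ₀²σ²/(σ² + n·σ₀²) = 3.6864·0.6724/30.1636 = 0.082176.
Posterior SD = √σₙ² = √(3.6864·0.6724/30.1636) = 0.2867.

0.2867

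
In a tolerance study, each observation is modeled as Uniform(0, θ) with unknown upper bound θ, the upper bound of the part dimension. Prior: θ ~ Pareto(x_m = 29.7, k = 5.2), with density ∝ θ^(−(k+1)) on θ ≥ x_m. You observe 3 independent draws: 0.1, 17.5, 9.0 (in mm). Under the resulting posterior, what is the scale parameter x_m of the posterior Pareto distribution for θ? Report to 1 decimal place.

29.7

A Pareto(scale x_m, shape k) prior on the upper bound θ of Uniform(0, θ) is conjugate: posterior is Pareto(max(x_m, max xᵢ), k + n).
Sample maximum = 17.5; prior scale x_m = 29.7 → posterior scale = max = 29.7.
Posterior shape = 5.2 + 3 = 8.2.
Posterior scale x_m = 29.7.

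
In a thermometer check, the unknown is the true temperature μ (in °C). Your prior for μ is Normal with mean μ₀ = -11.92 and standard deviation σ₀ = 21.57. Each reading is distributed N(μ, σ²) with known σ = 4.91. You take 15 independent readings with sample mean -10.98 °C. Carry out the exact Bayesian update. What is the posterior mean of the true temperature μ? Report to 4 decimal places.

-10.9832

For Normal data with known variance σ², a Normal(μ₀, σ₀²) prior on μ is conjugate. Posterior precision = 1/σ₀² + n/σ²; posterior mean is the precision-weighted average of μ₀ and x̄.
n·x̄ = 15·(-10.98) = -164.7.
σ₀² = 21.57² = 465.2649, σ² = 4.91² = 24.1081; σ² + n·σ₀² = 24.1081 + 15·465.2649 = 7003.0816.
Posterior mean = (μ₀/σ₀² + n·x̄/σ²)/(1/σ₀² + n/σ²) = (σ²·μ₀ + σ₀²·n·x̄)/(σ² + n·σ₀²) = (24.1081·(-11.92) + 465.2649·(-164.7))/7003.0816 = -76916.497582/7003.0816 = -10.9832.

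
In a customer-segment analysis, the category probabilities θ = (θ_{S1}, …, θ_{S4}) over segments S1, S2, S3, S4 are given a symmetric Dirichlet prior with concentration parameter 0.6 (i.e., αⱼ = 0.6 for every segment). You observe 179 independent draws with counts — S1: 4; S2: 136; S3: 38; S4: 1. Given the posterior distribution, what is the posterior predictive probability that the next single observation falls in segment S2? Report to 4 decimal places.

0.7530

The Dirichlet prior is conjugate to the Multinomial likelihood: each posterior αⱼ = prior αⱼ + observed count nⱼ.
Posterior concentration: (4.6, 136.6, 38.6, 1.6), total = 181.4.
P(next = S2 | data) = α_{S2}/Σα = 0.7530.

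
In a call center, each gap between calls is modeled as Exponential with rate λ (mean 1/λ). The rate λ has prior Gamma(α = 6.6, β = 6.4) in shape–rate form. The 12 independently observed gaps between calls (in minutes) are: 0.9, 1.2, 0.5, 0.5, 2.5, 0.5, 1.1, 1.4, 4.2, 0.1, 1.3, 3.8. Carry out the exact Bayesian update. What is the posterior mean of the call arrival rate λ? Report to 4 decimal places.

With a Gamma(shape α, rate β) prior on the exponential rate λ, the posterior after n observations with total T = Σxᵢ is Gamma(α+n, β+T).
Sum of observations T = 18.0 minutes; n = 12.
Posterior: Gamma(6.6+12, 6.4+18.0) = Gamma(18.6, 24.4).
Posterior mean of λ = α/β = 18.6/24.4 = 0.7623.

0.7623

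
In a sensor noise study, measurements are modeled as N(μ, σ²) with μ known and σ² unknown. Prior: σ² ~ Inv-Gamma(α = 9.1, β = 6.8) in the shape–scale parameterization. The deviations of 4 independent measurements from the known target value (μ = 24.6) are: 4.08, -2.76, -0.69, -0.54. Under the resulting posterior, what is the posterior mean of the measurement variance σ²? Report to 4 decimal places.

1.9125

With known mean μ and an Inverse-Gamma(α, β) prior on σ², the Normal likelihood is conjugate: posterior is Inv-Gamma(α + n/2, β + Σ(xᵢ−μ)²/2).
Σ(xᵢ−μ)² = (4.08)² + (-2.76)² + (-0.69)² + (-0.54)² = 25.0317.
Posterior: Inv-Gamma(9.1 + 4/2, 6.8 + 25.0317/2) = Inv-Gamma(11.10, 19.31585).
E[σ²|data] = β/(α−1) = 19.31585/10.10 = 1.9125.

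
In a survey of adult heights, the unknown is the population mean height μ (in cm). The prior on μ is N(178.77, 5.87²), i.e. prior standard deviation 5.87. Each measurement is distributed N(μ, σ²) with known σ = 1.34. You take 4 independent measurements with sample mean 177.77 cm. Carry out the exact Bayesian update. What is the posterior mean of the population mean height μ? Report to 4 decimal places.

For Normal data with known variance σ², a Normal(μ₀, σ₀²) prior on μ is conjugate. Posterior precision = 1/σ₀² + n/σ²; posterior mean is the precision-weighted average of μ₀ and x̄.
n·x̄ = 4·177.77 = 711.08.
σ₀² = 5.87² = 34.4569, σ² = 1.34² = 1.7956; σ² + n·σ₀² = 1.7956 + 4·34.4569 = 139.6232.
Posterior mean = (μ₀/σ₀² + n·x̄/σ²)/(1/σ₀² + n/σ²) = (σ²·μ₀ + σ₀²·n·x̄)/(σ² + n·σ₀²) = (1.7956·178.77 + 34.4569·711.08)/139.6232 = 24822.611864/139.6232 = 177.7829.

177.7829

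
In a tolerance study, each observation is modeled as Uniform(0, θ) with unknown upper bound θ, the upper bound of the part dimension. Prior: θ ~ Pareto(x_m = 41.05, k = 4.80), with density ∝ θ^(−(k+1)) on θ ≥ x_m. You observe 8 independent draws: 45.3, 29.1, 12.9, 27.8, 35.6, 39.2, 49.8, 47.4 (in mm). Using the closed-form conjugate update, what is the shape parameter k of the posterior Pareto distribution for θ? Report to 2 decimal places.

12.80

A Pareto(scale x_m, shape k) prior on the upper bound θ of Uniform(0, θ) is conjugate: posterior is Pareto(max(x_m, max xᵢ), k + n).
Sample maximum = 49.8; prior scale x_m = 41.05 → posterior scale = max = 49.80.
Posterior shape = 4.80 + 8 = 12.80.
Posterior shape k = 12.80.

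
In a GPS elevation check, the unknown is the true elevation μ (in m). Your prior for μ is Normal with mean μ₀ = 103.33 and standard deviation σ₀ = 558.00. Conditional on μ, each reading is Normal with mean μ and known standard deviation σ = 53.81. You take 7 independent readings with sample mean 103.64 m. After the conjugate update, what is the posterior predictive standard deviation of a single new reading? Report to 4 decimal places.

For Normal data with known variance σ², a Normal(μ₀, σ₀²) prior on μ is conjugate. Posterior precision = 1/σ₀² + n/σ²; posterior mean is the precision-weighted average of μ₀ and x̄.
σ₀² = 558.00² = 311364, σ² = 53.81² = 2895.5161; σ² + n·σ₀² = 2895.5161 + 7·311364 = 2182443.5161.
Posterior precision = 1/σ₀² + n/σ² = 1/311364 + 7/2895.5161 = (σ² + n·σ₀²)/(σ₀²σ²) = 2182443.5161/(311364·2895.5161); posterior variance σₙ² = σ₀²σ²/(σ² + n·σ₀²) = 311364·2895.5161/2182443.5161 = 413.096361.
Predictive variance for one new observation = σₙ² + σ² = 311364·2895.5161/2182443.5161 + 2895.5161 = σ²·(σ₀² + 2182443.5161)/2182443.5161 = 2895.5161·2493807.5161/2182443.5161 = 3308.612461; SD = √(2895.5161·2493807.5161/2182443.5161) = 57.5205.

57.5205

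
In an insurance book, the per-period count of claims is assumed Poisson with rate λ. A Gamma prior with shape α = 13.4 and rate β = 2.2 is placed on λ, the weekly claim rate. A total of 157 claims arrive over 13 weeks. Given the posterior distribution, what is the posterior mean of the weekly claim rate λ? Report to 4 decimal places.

With a Gamma(shape α, rate β) prior, the Poisson likelihood is conjugate: the posterior is Gamma(α + ΣXᵢ, β + n).
Posterior: Gamma(α+S, β+n) = Gamma(13.4+157, 2.2+13) = Gamma(170.4, 15.2).
Posterior mean = α/β = 170.4/15.2 = 11.2105.

11.2105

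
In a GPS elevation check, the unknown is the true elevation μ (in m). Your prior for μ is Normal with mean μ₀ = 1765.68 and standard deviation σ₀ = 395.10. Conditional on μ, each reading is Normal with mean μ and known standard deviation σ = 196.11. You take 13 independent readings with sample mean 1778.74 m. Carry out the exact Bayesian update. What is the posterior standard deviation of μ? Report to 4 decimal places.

53.8829

For Normal data with known variance σ², a Normal(μ₀, σ₀²) prior on μ is conjugate. Posterior precision = 1/σ₀² + n/σ²; posterior mean is the precision-weighted average of μ₀ and x̄.
σ₀² = 395.10² = 156104.01, σ² = 196.11² = 38459.1321; σ² + n·σ₀² = 38459.1321 + 13·156104.01 = 2067811.2621.
Posterior precision = 1/σ₀² + n/σ² = 1/156104.01 + 13/38459.1321 = (σ² + n·σ₀²)/(σ₀²σ²) = 2067811.2621/(156104.01·38459.1321); posterior variance σₙ² = σ₀²σ²/(σ² + n·σ₀²) = 156104.01·38459.1321/2067811.2621 = 2903.371721.
Posterior SD = √σₙ² = √(156104.01·38459.1321/2067811.2621) = 53.8829.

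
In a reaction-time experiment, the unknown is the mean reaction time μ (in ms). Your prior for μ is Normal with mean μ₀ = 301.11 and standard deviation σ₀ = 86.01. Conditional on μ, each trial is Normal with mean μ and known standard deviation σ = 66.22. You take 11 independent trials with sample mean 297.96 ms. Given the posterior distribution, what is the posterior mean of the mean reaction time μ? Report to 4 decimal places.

For Normal data with known variance σ², a Normal(μ₀, σ₀²) prior on μ is conjugate. Posterior precision = 1/σ₀² + n/σ²; posterior mean is the precision-weighted average of μ₀ and x̄.
n·x̄ = 11·297.96 = 3277.56.
σ₀² = 86.01² = 7397.7201, σ² = 66.22² = 4385.0884; σ² + n·σ₀² = 4385.0884 + 11·7397.7201 = 85760.0095.
Posterior mean = (μ₀/σ₀² + n·x̄/σ²)/(1/σ₀² + n/σ²) = (σ²·μ₀ + σ₀²·n·x̄)/(σ² + n·σ₀²) = (4385.0884·301.11 + 7397.7201·3277.56)/85760.0095 = 25566865.45908/85760.0095 = 298.1211.

298.1211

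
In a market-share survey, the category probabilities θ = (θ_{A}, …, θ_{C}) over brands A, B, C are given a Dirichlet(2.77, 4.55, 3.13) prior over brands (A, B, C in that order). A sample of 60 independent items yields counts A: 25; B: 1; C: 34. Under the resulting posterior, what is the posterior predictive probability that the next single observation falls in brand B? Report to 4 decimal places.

0.0788

The Dirichlet prior is conjugate to the Multinomial likelihood: each posterior αⱼ = prior αⱼ + observed count nⱼ.
Posterior concentration: (27.77, 5.55, 37.13), total = 70.45.
P(next = B | data) = α_{B}/Σα = 0.0788.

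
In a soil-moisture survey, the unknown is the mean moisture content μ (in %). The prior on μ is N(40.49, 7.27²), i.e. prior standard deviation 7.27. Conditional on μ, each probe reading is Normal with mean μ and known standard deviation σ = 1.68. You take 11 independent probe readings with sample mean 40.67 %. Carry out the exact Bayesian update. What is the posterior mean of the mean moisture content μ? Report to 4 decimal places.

40.6691

For Normal data with known variance σ², a Normal(μ₀, σ₀²) prior on μ is conjugate. Posterior precision = 1/σ₀² + n/σ²; posterior mean is the precision-weighted average of μ₀ and x̄.
n·x̄ = 11·40.67 = 447.37.
σ₀² = 7.27² = 52.8529, σ² = 1.68² = 2.8224; σ² + n·σ₀² = 2.8224 + 11·52.8529 = 584.2043.
Posterior mean = (μ₀/σ₀² + n·x̄/σ²)/(1/σ₀² + n/σ²) = (σ²·μ₀ + σ₀²·n·x̄)/(σ² + n·σ₀²) = (2.8224·40.49 + 52.8529·447.37)/584.2043 = 23759.080849/584.2043 = 40.6691.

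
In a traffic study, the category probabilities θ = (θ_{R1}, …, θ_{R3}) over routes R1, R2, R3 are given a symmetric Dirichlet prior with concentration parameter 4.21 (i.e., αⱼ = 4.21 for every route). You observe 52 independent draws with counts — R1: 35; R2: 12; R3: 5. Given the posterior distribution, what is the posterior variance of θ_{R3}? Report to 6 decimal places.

0.001862

The Dirichlet prior is conjugate to the Multinomial likelihood: each posterior αⱼ = prior αⱼ + observed count nⱼ.
Posterior concentration: (39.21, 16.21, 9.21), total = 64.63.
Var[θ_j] = α_j(Σα−α_j)/((Σα)²(Σα+1)) = 9.21·55.42/(64.63²·65.63) = 0.001862.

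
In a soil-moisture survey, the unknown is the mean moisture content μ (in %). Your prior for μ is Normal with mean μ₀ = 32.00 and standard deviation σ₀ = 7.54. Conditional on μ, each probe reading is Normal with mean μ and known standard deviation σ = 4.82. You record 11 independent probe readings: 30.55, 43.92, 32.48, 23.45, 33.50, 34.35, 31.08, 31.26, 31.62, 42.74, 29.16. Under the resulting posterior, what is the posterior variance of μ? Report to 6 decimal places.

2.036385

For Normal data with known variance σ², a Normal(μ₀, σ₀²) prior on μ is conjugate. Posterior precision = 1/σ₀² + n/σ²; posterior mean is the precision-weighted average of μ₀ and x̄.
σ₀² = 7.54² = 56.8516, σ² = 4.82² = 23.2324; σ² + n·σ₀² = 23.2324 + 11·56.8516 = 648.6.
Posterior precision = 1/σ₀² + n/σ² = 1/56.8516 + 11/23.2324 = (σ² + n·σ₀²)/(σ₀²σ²) = 648.6/(56.8516·23.2324); posterior variance σₙ² = σ₀²σ²/(σ² + n·σ₀²) = 56.8516·23.2324/648.6 = 2.036385.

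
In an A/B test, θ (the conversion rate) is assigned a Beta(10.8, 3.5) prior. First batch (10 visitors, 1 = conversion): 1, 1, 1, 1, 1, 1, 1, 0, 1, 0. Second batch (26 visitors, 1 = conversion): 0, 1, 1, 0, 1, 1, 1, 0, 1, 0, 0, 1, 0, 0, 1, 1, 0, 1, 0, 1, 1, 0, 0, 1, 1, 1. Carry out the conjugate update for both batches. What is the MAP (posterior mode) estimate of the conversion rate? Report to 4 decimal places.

0.6791

The Beta prior is conjugate to a Binomial/Bernoulli likelihood; the update adds successes to α and failures to β.
After batch 1: Beta(10.8+8, 3.5+2) = Beta(18.8, 5.5).
After batch 2: Beta(18.8+15, 5.5+11) = Beta(33.8, 16.5).
Mode of Beta(a,b) for a,b>1 is (a−1)/(a+b−2) = 32.8/48.3 = 0.6791.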